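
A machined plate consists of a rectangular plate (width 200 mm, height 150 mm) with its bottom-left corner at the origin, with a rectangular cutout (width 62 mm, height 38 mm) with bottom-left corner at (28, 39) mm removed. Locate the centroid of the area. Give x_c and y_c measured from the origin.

x_c = 103.49 mm, y_c = 76.45 mm

plate: A = 200 × 150 = 30000.00, centroid at (100.00, 75.00).
hole: A = −(62 × 38) = -2356.00, centroid at (59.00, 58.00).
ΣA = 27644.00 mm²
ΣAx_c = (30000.00)(100.00) + (-2356.00)(59.00) = 2860996.00 mm³
ΣAy_c = (30000.00)(75.00) + (-2356.00)(58.00) = 2113352.00 mm³
x_c = 2860996.00 / 27644.00 = 103.49 mm
y_c = 2113352.00 / 27644.00 = 76.45 mm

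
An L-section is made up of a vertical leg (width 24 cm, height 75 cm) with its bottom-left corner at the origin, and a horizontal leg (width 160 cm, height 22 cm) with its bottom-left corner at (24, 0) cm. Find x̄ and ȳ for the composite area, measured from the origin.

vertical leg: A = 24 × 75 = 1800.00, centroid at (12.00, 37.50).
horizontal leg: A = 160 × 22 = 3520.00, centroid at (104.00, 11.00).
ΣA = 5320.00 cm², ΣAx̄ = 387680.00 cm³, ΣAȳ = 106220.00 cm³.
x̄ = 387680.00/5320.00 = 72.87 cm; ȳ = 106220.00/5320.00 = 19.97 cm.

x̄ = 72.87 cm, ȳ = 19.97 cm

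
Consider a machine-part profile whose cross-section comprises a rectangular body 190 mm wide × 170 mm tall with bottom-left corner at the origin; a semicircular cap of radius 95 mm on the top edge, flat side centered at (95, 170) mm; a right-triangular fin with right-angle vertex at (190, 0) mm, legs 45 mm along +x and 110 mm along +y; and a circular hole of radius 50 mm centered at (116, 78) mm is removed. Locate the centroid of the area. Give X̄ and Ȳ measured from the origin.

rectangular body: A = 190 × 170 = 32300.00, centroid at (95.00, 85.00).
semicircular top: A = ½π·95² = 14176.44, centroid at (95.00, 210.32).
triangular fin: A = ½·45·110 = 2475.00, centroid at (205.00, 36.67).
hole: A = −π·50² = -7853.98, centroid at (116.00, 78.00).
ΣA = 41097.46 mm², ΣAX̄ = 4011574.63 mm³, ΣAȲ = 5205217.03 mm³.
X̄ = 4011574.63/41097.46 = 97.61 mm; Ȳ = 5205217.03/41097.46 = 126.66 mm.

X̄ = 97.61 mm, Ȳ = 126.66 mm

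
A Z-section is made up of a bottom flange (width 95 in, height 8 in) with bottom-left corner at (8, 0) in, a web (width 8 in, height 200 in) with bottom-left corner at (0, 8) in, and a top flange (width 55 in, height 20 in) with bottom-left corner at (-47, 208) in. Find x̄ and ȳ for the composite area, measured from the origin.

x̄ = 7.84 in, ȳ = 120.13 in

bottom flange: A = 95 × 8 = 760.00, centroid at (55.50, 4.00).
web: A = 8 × 200 = 1600.00, centroid at (4.00, 108.00).
top flange: A = 55 × 20 = 1100.00, centroid at (-19.50, 218.00).
ΣA = 3460.00 in², ΣAx̄ = 27130.00 in³, ΣAȳ = 415640.00 in³.
x̄ = 27130.00/3460.00 = 7.84 in; ȳ = 415640.00/3460.00 = 120.13 in.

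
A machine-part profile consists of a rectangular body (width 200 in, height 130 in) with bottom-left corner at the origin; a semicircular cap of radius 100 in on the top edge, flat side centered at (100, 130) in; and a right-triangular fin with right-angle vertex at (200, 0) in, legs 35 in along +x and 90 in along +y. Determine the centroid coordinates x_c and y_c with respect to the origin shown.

x_c = 104.06 in, y_c = 102.72 in

rectangular body: A = 200 × 130 = 26000.00, centroid at (100.00, 65.00).
semicircular top: A = ½π·100² = 15707.96, centroid at (100.00, 172.44).
triangular fin: A = ½·35·90 = 1575.00, centroid at (211.67, 30.00).
ΣA = 43282.96 in²
ΣAx_c = (26000.00)(100.00) + (15707.96)(100.00) + (1575.00)(211.67) = 4504171.33 in³
ΣAy_c = (26000.00)(65.00) + (15707.96)(172.44) + (1575.00)(30.00) = 4445951.89 in³
x_c = 4504171.33 / 43282.96 = 104.06 in
y_c = 4445951.89 / 43282.96 = 102.72 in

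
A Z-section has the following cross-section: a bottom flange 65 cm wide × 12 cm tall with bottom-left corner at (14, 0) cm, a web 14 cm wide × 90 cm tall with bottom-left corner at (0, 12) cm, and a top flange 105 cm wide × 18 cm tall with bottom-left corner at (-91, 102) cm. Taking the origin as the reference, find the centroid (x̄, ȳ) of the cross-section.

Part | A | x̄ᵢ | ȳᵢ | A·x̄ᵢ | A·ȳᵢ
bottom flange | 780.00 | 46.50 | 6.00 | 36270.00 | 4680.00
web | 1260.00 | 7.00 | 57.00 | 8820.00 | 71820.00
top flange | 1890.00 | -38.50 | 111.00 | -72765.00 | 209790.00
Σ | 3930.00 |  |  | -27675.00 | 286290.00
x̄ = -27675.00 / 3930.00 = -7.04 cm
ȳ = 286290.00 / 3930.00 = 72.85 cm

x̄ = -7.04 cm, ȳ = 72.85 cm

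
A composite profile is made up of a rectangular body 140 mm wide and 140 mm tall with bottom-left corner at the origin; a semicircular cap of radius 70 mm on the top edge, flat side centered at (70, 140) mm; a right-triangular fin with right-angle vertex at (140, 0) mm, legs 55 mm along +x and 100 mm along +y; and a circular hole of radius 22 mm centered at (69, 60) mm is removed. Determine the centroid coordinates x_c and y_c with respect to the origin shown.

x_c = 78.57 mm, y_c = 93.90 mm

rectangular body: A = 140 × 140 = 19600.00, centroid at (70.00, 70.00).
semicircular top: A = ½π·70² = 7696.90, centroid at (70.00, 169.71).
triangular fin: A = ½·55·100 = 2750.00, centroid at (158.33, 33.33).
hole: A = −π·22² = -1520.53, centroid at (69.00, 60.00).
ΣA = 28526.37 mm²
ΣAx_c = (19600.00)(70.00) + (7696.90)(70.00) + (2750.00)(158.33) + (-1520.53)(69.00) = 2241283.18 mm³
ΣAy_c = (19600.00)(70.00) + (7696.90)(169.71) + (2750.00)(33.33) + (-1520.53)(60.00) = 2678667.76 mm³
x_c = 2241283.18 / 28526.37 = 78.57 mm
y_c = 2678667.76 / 28526.37 = 93.90 mm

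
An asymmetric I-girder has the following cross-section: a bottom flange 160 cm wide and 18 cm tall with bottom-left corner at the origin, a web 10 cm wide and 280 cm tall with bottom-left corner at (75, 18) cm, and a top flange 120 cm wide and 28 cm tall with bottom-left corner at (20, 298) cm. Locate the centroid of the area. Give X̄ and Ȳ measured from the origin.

X̄ = 80.00 cm, Ȳ = 167.77 cm

bottom flange: A = 160 × 18 = 2880.00, centroid at (80.00, 9.00).
web: A = 10 × 280 = 2800.00, centroid at (80.00, 158.00).
top flange: A = 120 × 28 = 3360.00, centroid at (80.00, 312.00).
ΣA = 9040.00 cm², ΣAX̄ = 723200.00 cm³, ΣAȲ = 1516640.00 cm³.
X̄ = 723200.00/9040.00 = 80.00 cm; Ȳ = 1516640.00/9040.00 = 167.77 cm.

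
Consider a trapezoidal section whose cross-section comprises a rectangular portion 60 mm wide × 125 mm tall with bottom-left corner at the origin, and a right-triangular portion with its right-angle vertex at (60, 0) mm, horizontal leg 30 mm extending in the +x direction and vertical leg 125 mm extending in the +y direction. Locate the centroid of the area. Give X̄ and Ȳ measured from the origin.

X̄ = 38.00 mm, Ȳ = 58.33 mm

rectangular portion: A = 60 × 125 = 7500.00, centroid at (30.00, 62.50).
triangular portion: A = ½·30·125 = 1875.00, centroid at (70.00, 41.67).
ΣA = 9375.00 mm², ΣAX̄ = 356250.00 mm³, ΣAȲ = 546875.00 mm³.
X̄ = 356250.00/9375.00 = 38.00 mm; Ȳ = 546875.00/9375.00 = 58.33 mm.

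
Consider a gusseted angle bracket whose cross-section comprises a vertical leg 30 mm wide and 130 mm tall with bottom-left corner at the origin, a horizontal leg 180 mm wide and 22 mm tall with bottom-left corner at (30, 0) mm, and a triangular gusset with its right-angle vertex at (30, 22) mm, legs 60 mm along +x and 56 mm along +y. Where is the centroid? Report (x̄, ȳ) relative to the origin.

Part | A | x̄ᵢ | ȳᵢ | A·x̄ᵢ | A·ȳᵢ
vertical leg | 3900.00 | 15.00 | 65.00 | 58500.00 | 253500.00
horizontal leg | 3960.00 | 120.00 | 11.00 | 475200.00 | 43560.00
gusset | 1680.00 | 50.00 | 40.67 | 84000.00 | 68320.00
Σ | 9540.00 |  |  | 617700.00 | 365380.00
x̄ = 617700.00 / 9540.00 = 64.75 mm
ȳ = 365380.00 / 9540.00 = 38.30 mm

x̄ = 64.75 mm, ȳ = 38.30 mm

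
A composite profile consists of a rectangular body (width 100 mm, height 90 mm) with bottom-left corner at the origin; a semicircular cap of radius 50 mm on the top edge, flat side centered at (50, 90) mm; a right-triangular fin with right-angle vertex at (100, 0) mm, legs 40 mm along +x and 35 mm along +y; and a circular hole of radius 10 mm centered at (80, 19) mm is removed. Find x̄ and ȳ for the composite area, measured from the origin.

x̄ = 52.62 mm, ȳ = 63.39 mm

Part | A | x̄ᵢ | ȳᵢ | A·x̄ᵢ | A·ȳᵢ
rectangular body | 9000.00 | 50.00 | 45.00 | 450000.00 | 405000.00
semicircular top | 3926.99 | 50.00 | 111.22 | 196349.54 | 436762.51
triangular fin | 700.00 | 113.33 | 11.67 | 79333.33 | 8166.67
hole | -314.16 | 80.00 | 19.00 | -25132.74 | -5969.03
Σ | 13312.83 |  |  | 700550.13 | 843960.15
x̄ = 700550.13 / 13312.83 = 52.62 mm
ȳ = 843960.15 / 13312.83 = 63.39 mm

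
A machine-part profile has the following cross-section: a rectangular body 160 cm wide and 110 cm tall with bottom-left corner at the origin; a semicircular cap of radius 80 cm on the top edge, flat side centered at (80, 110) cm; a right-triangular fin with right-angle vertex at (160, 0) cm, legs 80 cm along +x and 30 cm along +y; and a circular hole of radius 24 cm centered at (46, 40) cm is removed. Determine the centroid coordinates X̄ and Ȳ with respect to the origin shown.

X̄ = 87.01 cm, Ȳ = 87.07 cm

Part | A | x̄ᵢ | ȳᵢ | A·x̄ᵢ | A·ȳᵢ
rectangular body | 17600.00 | 80.00 | 55.00 | 1408000.00 | 968000.00
semicircular top | 10053.10 | 80.00 | 143.95 | 804247.72 | 1447173.95
triangular fin | 1200.00 | 186.67 | 10.00 | 224000.00 | 12000.00
hole | -1809.56 | 46.00 | 40.00 | -83239.64 | -72382.29
Σ | 27043.54 |  |  | 2353008.08 | 2354791.65
X̄ = 2353008.08 / 27043.54 = 87.01 cm
Ȳ = 2354791.65 / 27043.54 = 87.07 cm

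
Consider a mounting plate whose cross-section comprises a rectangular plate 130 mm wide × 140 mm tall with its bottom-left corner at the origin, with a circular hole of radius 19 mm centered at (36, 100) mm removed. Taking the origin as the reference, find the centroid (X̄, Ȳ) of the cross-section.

X̄ = 66.93 mm, Ȳ = 68.01 mm

Part | A | x̄ᵢ | ȳᵢ | A·x̄ᵢ | A·ȳᵢ
plate | 18200.00 | 65.00 | 70.00 | 1183000.00 | 1274000.00
hole | -1134.11 | 36.00 | 100.00 | -40828.14 | -113411.49
Σ | 17065.89 |  |  | 1142171.86 | 1160588.51
X̄ = 1142171.86 / 17065.89 = 66.93 mm
Ȳ = 1160588.51 / 17065.89 = 68.01 mm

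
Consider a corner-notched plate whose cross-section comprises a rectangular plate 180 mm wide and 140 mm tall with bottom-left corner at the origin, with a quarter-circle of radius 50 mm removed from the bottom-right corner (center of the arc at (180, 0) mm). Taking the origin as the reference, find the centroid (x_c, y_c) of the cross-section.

x_c = 84.19 mm, y_c = 74.12 mm

Part | A | x̄ᵢ | ȳᵢ | A·x̄ᵢ | A·ȳᵢ
plate | 25200.00 | 90.00 | 70.00 | 2268000.00 | 1764000.00
removed quarter-circle | -1963.50 | 158.78 | 21.22 | -311762.51 | -41666.67
Σ | 23236.50 |  |  | 1956237.49 | 1722333.33
x_c = 1956237.49 / 23236.50 = 84.19 mm
y_c = 1722333.33 / 23236.50 = 74.12 mm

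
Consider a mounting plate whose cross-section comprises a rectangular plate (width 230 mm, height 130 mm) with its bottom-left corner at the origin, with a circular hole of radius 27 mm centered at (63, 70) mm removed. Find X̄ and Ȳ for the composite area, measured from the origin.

plate: A = 230 × 130 = 29900.00, centroid at (115.00, 65.00).
hole: A = −π·27² = -2290.22, centroid at (63.00, 70.00).
ΣA = 27609.78 mm², ΣAX̄ = 3294216.07 mm³, ΣAȲ = 1783184.53 mm³.
X̄ = 3294216.07/27609.78 = 119.31 mm; Ȳ = 1783184.53/27609.78 = 64.59 mm.

X̄ = 119.31 mm, Ȳ = 64.59 mm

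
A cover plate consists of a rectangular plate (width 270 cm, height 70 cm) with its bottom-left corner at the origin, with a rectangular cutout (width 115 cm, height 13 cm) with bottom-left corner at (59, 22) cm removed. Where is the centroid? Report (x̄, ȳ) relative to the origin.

x̄ = 136.59 cm, ȳ = 35.56 cm

plate: A = 270 × 70 = 18900.00, centroid at (135.00, 35.00).
hole: A = −(115 × 13) = -1495.00, centroid at (116.50, 28.50).
ΣA = 17405.00 cm²
ΣAx̄ = (18900.00)(135.00) + (-1495.00)(116.50) = 2377332.50 cm³
ΣAȳ = (18900.00)(35.00) + (-1495.00)(28.50) = 618892.50 cm³
x̄ = 2377332.50 / 17405.00 = 136.59 cm
ȳ = 618892.50 / 17405.00 = 35.56 cm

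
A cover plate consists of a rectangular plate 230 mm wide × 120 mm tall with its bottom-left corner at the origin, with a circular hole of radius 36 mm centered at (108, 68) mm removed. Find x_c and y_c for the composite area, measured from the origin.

x_c = 116.21 mm, y_c = 58.62 mm

plate: A = 230 × 120 = 27600.00, centroid at (115.00, 60.00).
hole: A = −π·36² = -4071.50, centroid at (108.00, 68.00).
ΣA = 23528.50 mm²
ΣAx_c = (27600.00)(115.00) + (-4071.50)(108.00) = 2734277.56 mm³
ΣAy_c = (27600.00)(60.00) + (-4071.50)(68.00) = 1379137.72 mm³
x_c = 2734277.56 / 23528.50 = 116.21 mm
y_c = 1379137.72 / 23528.50 = 58.62 mm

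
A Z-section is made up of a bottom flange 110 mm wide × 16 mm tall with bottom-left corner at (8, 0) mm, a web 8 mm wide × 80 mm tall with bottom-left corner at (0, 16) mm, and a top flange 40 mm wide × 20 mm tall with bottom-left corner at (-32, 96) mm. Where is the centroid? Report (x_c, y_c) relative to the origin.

x_c = 32.45 mm, y_c = 42.10 mm

Part | A | x̄ᵢ | ȳᵢ | A·x̄ᵢ | A·ȳᵢ
bottom flange | 1760.00 | 63.00 | 8.00 | 110880.00 | 14080.00
web | 640.00 | 4.00 | 56.00 | 2560.00 | 35840.00
top flange | 800.00 | -12.00 | 106.00 | -9600.00 | 84800.00
Σ | 3200.00 |  |  | 103840.00 | 134720.00
x_c = 103840.00 / 3200.00 = 32.45 mm
y_c = 134720.00 / 3200.00 = 42.10 mm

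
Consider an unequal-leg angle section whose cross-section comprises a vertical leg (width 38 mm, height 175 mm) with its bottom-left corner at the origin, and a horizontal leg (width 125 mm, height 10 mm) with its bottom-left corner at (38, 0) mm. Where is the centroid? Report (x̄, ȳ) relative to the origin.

x̄ = 31.90 mm, ȳ = 74.45 mm

vertical leg: A = 38 × 175 = 6650.00, centroid at (19.00, 87.50).
horizontal leg: A = 125 × 10 = 1250.00, centroid at (100.50, 5.00).
ΣA = 7900.00 mm², ΣAx̄ = 251975.00 mm³, ΣAȳ = 588125.00 mm³.
x̄ = 251975.00/7900.00 = 31.90 mm; ȳ = 588125.00/7900.00 = 74.45 mm.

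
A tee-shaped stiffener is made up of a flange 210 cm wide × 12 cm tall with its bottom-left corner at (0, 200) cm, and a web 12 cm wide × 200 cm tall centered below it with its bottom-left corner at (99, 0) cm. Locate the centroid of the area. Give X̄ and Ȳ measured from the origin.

web: A = 12 × 200 = 2400.00, centroid at (105.00, 100.00).
flange: A = 210 × 12 = 2520.00, centroid at (105.00, 206.00).
ΣA = 4920.00 cm²
ΣAX̄ = (2400.00)(105.00) + (2520.00)(105.00) = 516600.00 cm³
ΣAȲ = (2400.00)(100.00) + (2520.00)(206.00) = 759120.00 cm³
X̄ = 516600.00 / 4920.00 = 105.00 cm
Ȳ = 759120.00 / 4920.00 = 154.29 cm

X̄ = 105.00 cm, Ȳ = 154.29 cm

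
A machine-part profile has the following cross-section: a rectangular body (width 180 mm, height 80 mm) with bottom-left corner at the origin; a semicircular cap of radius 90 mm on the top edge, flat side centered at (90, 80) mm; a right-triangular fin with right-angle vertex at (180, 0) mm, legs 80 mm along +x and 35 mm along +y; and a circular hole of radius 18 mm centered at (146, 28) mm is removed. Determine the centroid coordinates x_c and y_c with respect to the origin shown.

Part | A | x̄ᵢ | ȳᵢ | A·x̄ᵢ | A·ȳᵢ
rectangular body | 14400.00 | 90.00 | 40.00 | 1296000.00 | 576000.00
semicircular top | 12723.45 | 90.00 | 118.20 | 1145110.52 | 1503876.02
triangular fin | 1400.00 | 206.67 | 11.67 | 289333.33 | 16333.33
hole | -1017.88 | 146.00 | 28.00 | -148609.90 | -28500.53
Σ | 27505.57 |  |  | 2581833.96 | 2067708.82
x_c = 2581833.96 / 27505.57 = 93.87 mm
y_c = 2067708.82 / 27505.57 = 75.17 mm

x_c = 93.87 mm, y_c = 75.17 mm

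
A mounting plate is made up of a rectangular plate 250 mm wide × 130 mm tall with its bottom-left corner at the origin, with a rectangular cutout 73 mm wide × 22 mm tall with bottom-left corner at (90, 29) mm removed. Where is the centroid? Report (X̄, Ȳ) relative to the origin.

X̄ = 124.92 mm, Ȳ = 66.30 mm

Part | A | x̄ᵢ | ȳᵢ | A·x̄ᵢ | A·ȳᵢ
plate | 32500.00 | 125.00 | 65.00 | 4062500.00 | 2112500.00
hole | -1606.00 | 126.50 | 40.00 | -203159.00 | -64240.00
Σ | 30894.00 |  |  | 3859341.00 | 2048260.00
X̄ = 3859341.00 / 30894.00 = 124.92 mm
Ȳ = 2048260.00 / 30894.00 = 66.30 mm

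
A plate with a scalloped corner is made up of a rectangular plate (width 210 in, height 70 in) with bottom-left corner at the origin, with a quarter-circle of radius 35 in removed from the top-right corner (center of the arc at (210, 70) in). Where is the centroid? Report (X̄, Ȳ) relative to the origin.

plate: A = 210 × 70 = 14700.00, centroid at (105.00, 35.00).
removed quarter-circle: A = −¼π·35² = -962.11, centroid at (195.15, 55.15).
ΣA = 13737.89 in², ΣAX̄ = 1355747.99 in³, ΣAȲ = 461443.77 in³.
X̄ = 1355747.99/13737.89 = 98.69 in; Ȳ = 461443.77/13737.89 = 33.59 in.

X̄ = 98.69 in, Ȳ = 33.59 in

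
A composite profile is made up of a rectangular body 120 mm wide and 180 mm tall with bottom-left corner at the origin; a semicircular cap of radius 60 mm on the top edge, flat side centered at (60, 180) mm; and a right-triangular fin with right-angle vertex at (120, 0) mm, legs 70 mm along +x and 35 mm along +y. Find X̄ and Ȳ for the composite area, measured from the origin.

X̄ = 63.58 mm, Ȳ = 109.56 mm

Part | A | x̄ᵢ | ȳᵢ | A·x̄ᵢ | A·ȳᵢ
rectangular body | 21600.00 | 60.00 | 90.00 | 1296000.00 | 1944000.00
semicircular top | 5654.87 | 60.00 | 205.46 | 339292.01 | 1161876.02
triangular fin | 1225.00 | 143.33 | 11.67 | 175583.33 | 14291.67
Σ | 28479.87 |  |  | 1810875.34 | 3120167.69
X̄ = 1810875.34 / 28479.87 = 63.58 mm
Ȳ = 3120167.69 / 28479.87 = 109.56 mm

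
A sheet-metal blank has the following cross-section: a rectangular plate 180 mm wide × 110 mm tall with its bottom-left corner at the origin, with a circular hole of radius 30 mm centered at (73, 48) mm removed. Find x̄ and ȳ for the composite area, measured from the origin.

plate: A = 180 × 110 = 19800.00, centroid at (90.00, 55.00).
hole: A = −π·30² = -2827.43, centroid at (73.00, 48.00).
ΣA = 16972.57 mm², ΣAx̄ = 1575597.36 mm³, ΣAȳ = 953283.20 mm³.
x̄ = 1575597.36/16972.57 = 92.83 mm; ȳ = 953283.20/16972.57 = 56.17 mm.

x̄ = 92.83 mm, ȳ = 56.17 mm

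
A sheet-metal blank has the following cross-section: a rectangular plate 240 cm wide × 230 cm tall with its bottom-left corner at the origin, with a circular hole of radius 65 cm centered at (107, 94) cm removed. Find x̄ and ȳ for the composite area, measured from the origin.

x̄ = 124.12 cm, ȳ = 121.65 cm

plate: A = 240 × 230 = 55200.00, centroid at (120.00, 115.00).
hole: A = −π·65² = -13273.23, centroid at (107.00, 94.00).
ΣA = 41926.77 cm², ΣAx̄ = 5203764.50 cm³, ΣAȳ = 5100316.48 cm³.
x̄ = 5203764.50/41926.77 = 124.12 cm; ȳ = 5100316.48/41926.77 = 121.65 cm.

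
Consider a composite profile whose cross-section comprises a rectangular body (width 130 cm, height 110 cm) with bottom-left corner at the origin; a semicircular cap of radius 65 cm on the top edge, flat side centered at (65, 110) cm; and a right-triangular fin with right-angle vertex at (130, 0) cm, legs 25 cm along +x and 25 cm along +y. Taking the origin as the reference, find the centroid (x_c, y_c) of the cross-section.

x_c = 66.08 cm, y_c = 80.11 cm

Part | A | x̄ᵢ | ȳᵢ | A·x̄ᵢ | A·ȳᵢ
rectangular body | 14300.00 | 65.00 | 55.00 | 929500.00 | 786500.00
semicircular top | 6636.61 | 65.00 | 137.59 | 431379.94 | 913110.93
triangular fin | 312.50 | 138.33 | 8.33 | 43229.17 | 2604.17
Σ | 21249.11 |  |  | 1404109.11 | 1702215.09
x_c = 1404109.11 / 21249.11 = 66.08 cm
y_c = 1702215.09 / 21249.11 = 80.11 cm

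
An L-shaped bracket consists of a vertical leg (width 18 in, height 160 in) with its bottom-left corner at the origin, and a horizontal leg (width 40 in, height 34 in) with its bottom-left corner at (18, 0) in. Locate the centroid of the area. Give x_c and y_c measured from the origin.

Part | A | x̄ᵢ | ȳᵢ | A·x̄ᵢ | A·ȳᵢ
vertical leg | 2880.00 | 9.00 | 80.00 | 25920.00 | 230400.00
horizontal leg | 1360.00 | 38.00 | 17.00 | 51680.00 | 23120.00
Σ | 4240.00 |  |  | 77600.00 | 253520.00
x_c = 77600.00 / 4240.00 = 18.30 in
y_c = 253520.00 / 4240.00 = 59.79 in

x_c = 18.30 in, y_c = 59.79 in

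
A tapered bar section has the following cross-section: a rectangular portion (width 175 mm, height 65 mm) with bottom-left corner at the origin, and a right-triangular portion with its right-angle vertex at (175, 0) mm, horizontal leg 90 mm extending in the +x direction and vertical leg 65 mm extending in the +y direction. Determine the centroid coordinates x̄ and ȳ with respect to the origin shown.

x̄ = 111.53 mm, ȳ = 30.28 mm

rectangular portion: A = 175 × 65 = 11375.00, centroid at (87.50, 32.50).
triangular portion: A = ½·90·65 = 2925.00, centroid at (205.00, 21.67).
ΣA = 14300.00 mm², ΣAx̄ = 1594937.50 mm³, ΣAȳ = 433062.50 mm³.
x̄ = 1594937.50/14300.00 = 111.53 mm; ȳ = 433062.50/14300.00 = 30.28 mm.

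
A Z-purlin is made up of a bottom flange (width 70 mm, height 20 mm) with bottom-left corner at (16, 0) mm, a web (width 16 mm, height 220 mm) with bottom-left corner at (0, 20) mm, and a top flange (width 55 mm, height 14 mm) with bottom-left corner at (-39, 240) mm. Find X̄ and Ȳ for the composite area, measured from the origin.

Part | A | x̄ᵢ | ȳᵢ | A·x̄ᵢ | A·ȳᵢ
bottom flange | 1400.00 | 51.00 | 10.00 | 71400.00 | 14000.00
web | 3520.00 | 8.00 | 130.00 | 28160.00 | 457600.00
top flange | 770.00 | -11.50 | 247.00 | -8855.00 | 190190.00
Σ | 5690.00 |  |  | 90705.00 | 661790.00
X̄ = 90705.00 / 5690.00 = 15.94 mm
Ȳ = 661790.00 / 5690.00 = 116.31 mm

X̄ = 15.94 mm, Ȳ = 116.31 mm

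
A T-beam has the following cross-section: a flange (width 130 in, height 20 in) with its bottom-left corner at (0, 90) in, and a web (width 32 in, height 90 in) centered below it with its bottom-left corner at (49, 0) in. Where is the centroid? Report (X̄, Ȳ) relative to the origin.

web: A = 32 × 90 = 2880.00, centroid at (65.00, 45.00).
flange: A = 130 × 20 = 2600.00, centroid at (65.00, 100.00).
ΣA = 5480.00 in²
ΣAX̄ = (2880.00)(65.00) + (2600.00)(65.00) = 356200.00 in³
ΣAȲ = (2880.00)(45.00) + (2600.00)(100.00) = 389600.00 in³
X̄ = 356200.00 / 5480.00 = 65.00 in
Ȳ = 389600.00 / 5480.00 = 71.09 in

X̄ = 65.00 in, Ȳ = 71.09 in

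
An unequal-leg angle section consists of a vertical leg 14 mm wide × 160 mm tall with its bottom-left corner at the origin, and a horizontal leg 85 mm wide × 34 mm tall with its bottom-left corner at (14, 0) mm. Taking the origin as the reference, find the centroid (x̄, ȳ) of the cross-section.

Part | A | x̄ᵢ | ȳᵢ | A·x̄ᵢ | A·ȳᵢ
vertical leg | 2240.00 | 7.00 | 80.00 | 15680.00 | 179200.00
horizontal leg | 2890.00 | 56.50 | 17.00 | 163285.00 | 49130.00
Σ | 5130.00 |  |  | 178965.00 | 228330.00
x̄ = 178965.00 / 5130.00 = 34.89 mm
ȳ = 228330.00 / 5130.00 = 44.51 mm

x̄ = 34.89 mm, ȳ = 44.51 mm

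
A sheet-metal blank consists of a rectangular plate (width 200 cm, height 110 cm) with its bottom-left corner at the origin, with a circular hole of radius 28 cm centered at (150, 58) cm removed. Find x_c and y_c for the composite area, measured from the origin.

x_c = 93.70 cm, y_c = 54.62 cm

plate: A = 200 × 110 = 22000.00, centroid at (100.00, 55.00).
hole: A = −π·28² = -2463.01, centroid at (150.00, 58.00).
ΣA = 19536.99 cm², ΣAx_c = 1830548.70 cm³, ΣAy_c = 1067145.50 cm³.
x_c = 1830548.70/19536.99 = 93.70 cm; y_c = 1067145.50/19536.99 = 54.62 cm.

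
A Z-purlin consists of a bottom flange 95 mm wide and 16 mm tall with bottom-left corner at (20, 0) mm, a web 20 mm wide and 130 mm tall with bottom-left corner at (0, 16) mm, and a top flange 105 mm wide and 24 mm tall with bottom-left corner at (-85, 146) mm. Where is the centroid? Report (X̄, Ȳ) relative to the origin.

X̄ = 7.03 mm, Ȳ = 93.51 mm

bottom flange: A = 95 × 16 = 1520.00, centroid at (67.50, 8.00).
web: A = 20 × 130 = 2600.00, centroid at (10.00, 81.00).
top flange: A = 105 × 24 = 2520.00, centroid at (-32.50, 158.00).
ΣA = 6640.00 mm², ΣAX̄ = 46700.00 mm³, ΣAȲ = 620920.00 mm³.
X̄ = 46700.00/6640.00 = 7.03 mm; Ȳ = 620920.00/6640.00 = 93.51 mm.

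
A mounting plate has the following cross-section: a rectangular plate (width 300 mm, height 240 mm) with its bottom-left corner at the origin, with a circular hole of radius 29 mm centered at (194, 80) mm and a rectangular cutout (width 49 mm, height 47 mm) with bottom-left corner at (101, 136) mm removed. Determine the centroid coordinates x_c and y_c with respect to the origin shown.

x_c = 149.11 mm, y_c = 120.22 mm

plate: A = 300 × 240 = 72000.00, centroid at (150.00, 120.00).
hole 1: A = −π·29² = -2642.08, centroid at (194.00, 80.00).
hole 2: A = −(49 × 47) = -2303.00, centroid at (125.50, 159.50).
ΣA = 67054.92 mm²
ΣAx_c = (72000.00)(150.00) + (-2642.08)(194.00) + (-2303.00)(125.50) = 9998410.09 mm³
ΣAy_c = (72000.00)(120.00) + (-2642.08)(80.00) + (-2303.00)(159.50) = 8061305.15 mm³
x_c = 9998410.09 / 67054.92 = 149.11 mm
y_c = 8061305.15 / 67054.92 = 120.22 mm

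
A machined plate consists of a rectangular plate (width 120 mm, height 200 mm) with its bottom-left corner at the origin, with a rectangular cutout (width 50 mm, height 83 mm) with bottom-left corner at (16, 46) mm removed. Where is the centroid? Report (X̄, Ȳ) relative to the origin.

X̄ = 63.97 mm, Ȳ = 102.61 mm

plate: A = 120 × 200 = 24000.00, centroid at (60.00, 100.00).
hole: A = −(50 × 83) = -4150.00, centroid at (41.00, 87.50).
ΣA = 19850.00 mm²
ΣAX̄ = (24000.00)(60.00) + (-4150.00)(41.00) = 1269850.00 mm³
ΣAȲ = (24000.00)(100.00) + (-4150.00)(87.50) = 2036875.00 mm³
X̄ = 1269850.00 / 19850.00 = 63.97 mm
Ȳ = 2036875.00 / 19850.00 = 102.61 mm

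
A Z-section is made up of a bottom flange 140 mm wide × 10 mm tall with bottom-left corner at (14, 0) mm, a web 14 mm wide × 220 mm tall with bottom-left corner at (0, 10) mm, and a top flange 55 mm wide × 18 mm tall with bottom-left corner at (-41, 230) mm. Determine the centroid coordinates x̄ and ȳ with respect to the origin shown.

Part | A | x̄ᵢ | ȳᵢ | A·x̄ᵢ | A·ȳᵢ
bottom flange | 1400.00 | 84.00 | 5.00 | 117600.00 | 7000.00
web | 3080.00 | 7.00 | 120.00 | 21560.00 | 369600.00
top flange | 990.00 | -13.50 | 239.00 | -13365.00 | 236610.00
Σ | 5470.00 |  |  | 125795.00 | 613210.00
x̄ = 125795.00 / 5470.00 = 23.00 mm
ȳ = 613210.00 / 5470.00 = 112.10 mm

x̄ = 23.00 mm, ȳ = 112.10 mm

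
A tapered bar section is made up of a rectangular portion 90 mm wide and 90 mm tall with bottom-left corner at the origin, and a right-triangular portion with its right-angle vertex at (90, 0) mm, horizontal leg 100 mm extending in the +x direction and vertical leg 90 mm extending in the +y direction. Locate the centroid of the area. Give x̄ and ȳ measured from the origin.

Part | A | x̄ᵢ | ȳᵢ | A·x̄ᵢ | A·ȳᵢ
rectangular portion | 8100.00 | 45.00 | 45.00 | 364500.00 | 364500.00
triangular portion | 4500.00 | 123.33 | 30.00 | 555000.00 | 135000.00
Σ | 12600.00 |  |  | 919500.00 | 499500.00
x̄ = 919500.00 / 12600.00 = 72.98 mm
ȳ = 499500.00 / 12600.00 = 39.64 mm

x̄ = 72.98 mm, ȳ = 39.64 mm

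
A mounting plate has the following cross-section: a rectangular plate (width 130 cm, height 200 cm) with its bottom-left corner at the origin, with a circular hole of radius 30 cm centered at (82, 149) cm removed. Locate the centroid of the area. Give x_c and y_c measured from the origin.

x_c = 62.93 cm, y_c = 94.02 cm

Part | A | x̄ᵢ | ȳᵢ | A·x̄ᵢ | A·ȳᵢ
plate | 26000.00 | 65.00 | 100.00 | 1690000.00 | 2600000.00
hole | -2827.43 | 82.00 | 149.00 | -231849.54 | -421287.57
Σ | 23172.57 |  |  | 1458150.46 | 2178712.43
x_c = 1458150.46 / 23172.57 = 62.93 cm
y_c = 2178712.43 / 23172.57 = 94.02 cm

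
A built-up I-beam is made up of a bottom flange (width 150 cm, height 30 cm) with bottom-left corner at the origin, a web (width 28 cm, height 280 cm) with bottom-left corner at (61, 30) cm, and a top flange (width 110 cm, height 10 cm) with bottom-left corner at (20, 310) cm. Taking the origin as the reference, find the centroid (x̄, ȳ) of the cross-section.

Part | A | x̄ᵢ | ȳᵢ | A·x̄ᵢ | A·ȳᵢ
bottom flange | 4500.00 | 75.00 | 15.00 | 337500.00 | 67500.00
web | 7840.00 | 75.00 | 170.00 | 588000.00 | 1332800.00
top flange | 1100.00 | 75.00 | 315.00 | 82500.00 | 346500.00
Σ | 13440.00 |  |  | 1008000.00 | 1746800.00
x̄ = 1008000.00 / 13440.00 = 75.00 cm
ȳ = 1746800.00 / 13440.00 = 129.97 cm

x̄ = 75.00 cm, ȳ = 129.97 cm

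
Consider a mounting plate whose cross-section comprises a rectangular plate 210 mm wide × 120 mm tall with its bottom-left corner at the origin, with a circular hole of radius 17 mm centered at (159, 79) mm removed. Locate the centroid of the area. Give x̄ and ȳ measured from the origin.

x̄ = 102.98 mm, ȳ = 59.29 mm

plate: A = 210 × 120 = 25200.00, centroid at (105.00, 60.00).
hole: A = −π·17² = -907.92, centroid at (159.00, 79.00).
ΣA = 24292.08 mm²
ΣAx̄ = (25200.00)(105.00) + (-907.92)(159.00) = 2501640.68 mm³
ΣAȳ = (25200.00)(60.00) + (-907.92)(79.00) = 1440274.30 mm³
x̄ = 2501640.68 / 24292.08 = 102.98 mm
ȳ = 1440274.30 / 24292.08 = 59.29 mm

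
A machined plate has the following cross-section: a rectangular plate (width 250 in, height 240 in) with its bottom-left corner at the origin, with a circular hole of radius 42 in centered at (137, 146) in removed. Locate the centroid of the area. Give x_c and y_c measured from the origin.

plate: A = 250 × 240 = 60000.00, centroid at (125.00, 120.00).
hole: A = −π·42² = -5541.77, centroid at (137.00, 146.00).
ΣA = 54458.23 in², ΣAx_c = 6740777.59 in³, ΣAy_c = 6390901.66 in³.
x_c = 6740777.59/54458.23 = 123.78 in; y_c = 6390901.66/54458.23 = 117.35 in.

x_c = 123.78 in, y_c = 117.35 in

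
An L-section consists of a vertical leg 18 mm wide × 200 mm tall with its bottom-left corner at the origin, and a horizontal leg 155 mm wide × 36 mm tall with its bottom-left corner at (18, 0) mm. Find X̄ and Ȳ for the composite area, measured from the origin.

X̄ = 61.58 mm, Ȳ = 50.16 mm

Part | A | x̄ᵢ | ȳᵢ | A·x̄ᵢ | A·ȳᵢ
vertical leg | 3600.00 | 9.00 | 100.00 | 32400.00 | 360000.00
horizontal leg | 5580.00 | 95.50 | 18.00 | 532890.00 | 100440.00
Σ | 9180.00 |  |  | 565290.00 | 460440.00
X̄ = 565290.00 / 9180.00 = 61.58 mm
Ȳ = 460440.00 / 9180.00 = 50.16 mm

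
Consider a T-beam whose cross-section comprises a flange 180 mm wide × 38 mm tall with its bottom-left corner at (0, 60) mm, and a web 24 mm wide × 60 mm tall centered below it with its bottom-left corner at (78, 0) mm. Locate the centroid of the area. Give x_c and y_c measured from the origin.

web: A = 24 × 60 = 1440.00, centroid at (90.00, 30.00).
flange: A = 180 × 38 = 6840.00, centroid at (90.00, 79.00).
ΣA = 8280.00 mm²
ΣAx_c = (1440.00)(90.00) + (6840.00)(90.00) = 745200.00 mm³
ΣAy_c = (1440.00)(30.00) + (6840.00)(79.00) = 583560.00 mm³
x_c = 745200.00 / 8280.00 = 90.00 mm
y_c = 583560.00 / 8280.00 = 70.48 mm

x_c = 90.00 mm, y_c = 70.48 mm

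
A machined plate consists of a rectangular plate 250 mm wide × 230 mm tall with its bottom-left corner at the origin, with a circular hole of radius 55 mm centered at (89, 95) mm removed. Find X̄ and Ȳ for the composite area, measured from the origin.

Part | A | x̄ᵢ | ȳᵢ | A·x̄ᵢ | A·ȳᵢ
plate | 57500.00 | 125.00 | 115.00 | 7187500.00 | 6612500.00
hole | -9503.32 | 89.00 | 95.00 | -845795.28 | -902815.19
Σ | 47996.68 |  |  | 6341704.72 | 5709684.81
X̄ = 6341704.72 / 47996.68 = 132.13 mm
Ȳ = 5709684.81 / 47996.68 = 118.96 mm

X̄ = 132.13 mm, Ȳ = 118.96 mm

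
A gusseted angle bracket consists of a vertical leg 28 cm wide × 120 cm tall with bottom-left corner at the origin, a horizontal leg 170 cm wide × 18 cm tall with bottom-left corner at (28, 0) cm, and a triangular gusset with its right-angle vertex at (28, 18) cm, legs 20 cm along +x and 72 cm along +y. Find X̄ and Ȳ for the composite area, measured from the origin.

X̄ = 58.51 cm, Ȳ = 36.33 cm

vertical leg: A = 28 × 120 = 3360.00, centroid at (14.00, 60.00).
horizontal leg: A = 170 × 18 = 3060.00, centroid at (113.00, 9.00).
gusset: A = ½·20·72 = 720.00, centroid at (34.67, 42.00).
ΣA = 7140.00 cm², ΣAX̄ = 417780.00 cm³, ΣAȲ = 259380.00 cm³.
X̄ = 417780.00/7140.00 = 58.51 cm; Ȳ = 259380.00/7140.00 = 36.33 cm.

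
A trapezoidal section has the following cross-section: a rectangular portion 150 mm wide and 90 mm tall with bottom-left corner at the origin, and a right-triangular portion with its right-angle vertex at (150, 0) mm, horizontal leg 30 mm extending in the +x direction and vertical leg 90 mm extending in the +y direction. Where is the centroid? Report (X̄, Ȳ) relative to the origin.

rectangular portion: A = 150 × 90 = 13500.00, centroid at (75.00, 45.00).
triangular portion: A = ½·30·90 = 1350.00, centroid at (160.00, 30.00).
ΣA = 14850.00 mm²
ΣAX̄ = (13500.00)(75.00) + (1350.00)(160.00) = 1228500.00 mm³
ΣAȲ = (13500.00)(45.00) + (1350.00)(30.00) = 648000.00 mm³
X̄ = 1228500.00 / 14850.00 = 82.73 mm
Ȳ = 648000.00 / 14850.00 = 43.64 mm

X̄ = 82.73 mm, Ȳ = 43.64 mm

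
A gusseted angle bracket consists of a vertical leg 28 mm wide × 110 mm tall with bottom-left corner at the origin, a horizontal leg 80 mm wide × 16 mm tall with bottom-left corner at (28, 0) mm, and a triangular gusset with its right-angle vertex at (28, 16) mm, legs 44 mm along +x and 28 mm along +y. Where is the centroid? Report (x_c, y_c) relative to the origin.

x_c = 31.44 mm, y_c = 39.24 mm

vertical leg: A = 28 × 110 = 3080.00, centroid at (14.00, 55.00).
horizontal leg: A = 80 × 16 = 1280.00, centroid at (68.00, 8.00).
gusset: A = ½·44·28 = 616.00, centroid at (42.67, 25.33).
ΣA = 4976.00 mm²
ΣAx_c = (3080.00)(14.00) + (1280.00)(68.00) + (616.00)(42.67) = 156442.67 mm³
ΣAy_c = (3080.00)(55.00) + (1280.00)(8.00) + (616.00)(25.33) = 195245.33 mm³
x_c = 156442.67 / 4976.00 = 31.44 mm
y_c = 195245.33 / 4976.00 = 39.24 mm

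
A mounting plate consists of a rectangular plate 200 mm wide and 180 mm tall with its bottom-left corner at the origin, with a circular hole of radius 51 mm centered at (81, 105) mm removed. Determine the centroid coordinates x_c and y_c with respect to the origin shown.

plate: A = 200 × 180 = 36000.00, centroid at (100.00, 90.00).
hole: A = −π·51² = -8171.28, centroid at (81.00, 105.00).
ΣA = 27828.72 mm², ΣAx_c = 2938126.12 mm³, ΣAy_c = 2382015.34 mm³.
x_c = 2938126.12/27828.72 = 105.58 mm; y_c = 2382015.34/27828.72 = 85.60 mm.

x_c = 105.58 mm, y_c = 85.60 mm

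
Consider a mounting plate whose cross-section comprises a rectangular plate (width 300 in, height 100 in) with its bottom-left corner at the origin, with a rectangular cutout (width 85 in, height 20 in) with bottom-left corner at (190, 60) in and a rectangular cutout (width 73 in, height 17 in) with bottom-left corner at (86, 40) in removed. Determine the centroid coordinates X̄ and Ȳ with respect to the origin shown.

X̄ = 146.08 in, Ȳ = 48.81 in

Part | A | x̄ᵢ | ȳᵢ | A·x̄ᵢ | A·ȳᵢ
plate | 30000.00 | 150.00 | 50.00 | 4500000.00 | 1500000.00
hole 1 | -1700.00 | 232.50 | 70.00 | -395250.00 | -119000.00
hole 2 | -1241.00 | 122.50 | 48.50 | -152022.50 | -60188.50
Σ | 27059.00 |  |  | 3952727.50 | 1320811.50
X̄ = 3952727.50 / 27059.00 = 146.08 in
Ȳ = 1320811.50 / 27059.00 = 48.81 in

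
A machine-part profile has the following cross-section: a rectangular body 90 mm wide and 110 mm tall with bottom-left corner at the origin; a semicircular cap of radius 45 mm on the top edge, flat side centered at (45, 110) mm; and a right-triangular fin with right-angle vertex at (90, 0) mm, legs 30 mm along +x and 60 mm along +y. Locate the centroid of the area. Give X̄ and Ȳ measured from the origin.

rectangular body: A = 90 × 110 = 9900.00, centroid at (45.00, 55.00).
semicircular top: A = ½π·45² = 3180.86, centroid at (45.00, 129.10).
triangular fin: A = ½·30·60 = 900.00, centroid at (100.00, 20.00).
ΣA = 13980.86 mm², ΣAX̄ = 678638.82 mm³, ΣAȲ = 973144.88 mm³.
X̄ = 678638.82/13980.86 = 48.54 mm; Ȳ = 973144.88/13980.86 = 69.61 mm.

X̄ = 48.54 mm, Ȳ = 69.61 mm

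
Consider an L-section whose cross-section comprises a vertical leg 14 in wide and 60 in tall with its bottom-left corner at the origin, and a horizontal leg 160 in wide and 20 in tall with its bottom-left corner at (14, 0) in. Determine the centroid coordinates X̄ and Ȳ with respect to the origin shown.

Part | A | x̄ᵢ | ȳᵢ | A·x̄ᵢ | A·ȳᵢ
vertical leg | 840.00 | 7.00 | 30.00 | 5880.00 | 25200.00
horizontal leg | 3200.00 | 94.00 | 10.00 | 300800.00 | 32000.00
Σ | 4040.00 |  |  | 306680.00 | 57200.00
X̄ = 306680.00 / 4040.00 = 75.91 in
Ȳ = 57200.00 / 4040.00 = 14.16 in

X̄ = 75.91 in, Ȳ = 14.16 in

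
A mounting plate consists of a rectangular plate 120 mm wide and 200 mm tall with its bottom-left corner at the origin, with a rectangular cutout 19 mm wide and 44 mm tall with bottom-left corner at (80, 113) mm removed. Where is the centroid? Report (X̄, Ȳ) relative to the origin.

X̄ = 58.94 mm, Ȳ = 98.74 mm

plate: A = 120 × 200 = 24000.00, centroid at (60.00, 100.00).
hole: A = −(19 × 44) = -836.00, centroid at (89.50, 135.00).
ΣA = 23164.00 mm², ΣAX̄ = 1365178.00 mm³, ΣAȲ = 2287140.00 mm³.
X̄ = 1365178.00/23164.00 = 58.94 mm; Ȳ = 2287140.00/23164.00 = 98.74 mm.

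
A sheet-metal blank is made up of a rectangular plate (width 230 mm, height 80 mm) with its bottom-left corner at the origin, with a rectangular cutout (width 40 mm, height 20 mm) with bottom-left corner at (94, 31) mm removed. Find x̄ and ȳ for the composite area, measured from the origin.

x̄ = 115.05 mm, ȳ = 39.95 mm

Part | A | x̄ᵢ | ȳᵢ | A·x̄ᵢ | A·ȳᵢ
plate | 18400.00 | 115.00 | 40.00 | 2116000.00 | 736000.00
hole | -800.00 | 114.00 | 41.00 | -91200.00 | -32800.00
Σ | 17600.00 |  |  | 2024800.00 | 703200.00
x̄ = 2024800.00 / 17600.00 = 115.05 mm
ȳ = 703200.00 / 17600.00 = 39.95 mm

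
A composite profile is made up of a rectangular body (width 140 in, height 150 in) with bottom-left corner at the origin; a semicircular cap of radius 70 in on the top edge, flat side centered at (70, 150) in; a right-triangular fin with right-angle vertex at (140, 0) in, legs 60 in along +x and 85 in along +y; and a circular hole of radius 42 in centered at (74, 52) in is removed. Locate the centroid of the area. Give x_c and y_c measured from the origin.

rectangular body: A = 140 × 150 = 21000.00, centroid at (70.00, 75.00).
semicircular top: A = ½π·70² = 7696.90, centroid at (70.00, 179.71).
triangular fin: A = ½·60·85 = 2550.00, centroid at (160.00, 28.33).
hole: A = −π·42² = -5541.77, centroid at (74.00, 52.00).
ΣA = 25705.13 in²
ΣAx_c = (21000.00)(70.00) + (7696.90)(70.00) + (2550.00)(160.00) + (-5541.77)(74.00) = 2006692.20 in³
ΣAy_c = (21000.00)(75.00) + (7696.90)(179.71) + (2550.00)(28.33) + (-5541.77)(52.00) = 2742279.96 in³
x_c = 2006692.20 / 25705.13 = 78.07 in
y_c = 2742279.96 / 25705.13 = 106.68 in

x_c = 78.07 in, y_c = 106.68 in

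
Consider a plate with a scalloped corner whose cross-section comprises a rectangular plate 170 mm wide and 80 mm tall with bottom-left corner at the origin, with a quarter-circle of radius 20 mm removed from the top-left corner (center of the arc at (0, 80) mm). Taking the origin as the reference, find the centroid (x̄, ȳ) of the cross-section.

x̄ = 86.81 mm, ȳ = 39.25 mm

plate: A = 170 × 80 = 13600.00, centroid at (85.00, 40.00).
removed quarter-circle: A = −¼π·20² = -314.16, centroid at (8.49, 71.51).
ΣA = 13285.84 mm², ΣAx̄ = 1153333.33 mm³, ΣAȳ = 521533.93 mm³.
x̄ = 1153333.33/13285.84 = 86.81 mm; ȳ = 521533.93/13285.84 = 39.25 mm.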